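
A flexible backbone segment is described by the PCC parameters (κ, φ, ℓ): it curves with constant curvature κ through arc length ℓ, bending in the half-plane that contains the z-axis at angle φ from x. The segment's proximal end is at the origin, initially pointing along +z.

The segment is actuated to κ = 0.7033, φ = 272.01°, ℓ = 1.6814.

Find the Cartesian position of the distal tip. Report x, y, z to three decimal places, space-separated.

θ = κ·ℓ = 0.7033 × 1.6814 = 1.18253 rad
ρ = (1 − cos θ)/κ = (1 − 0.37859)/0.7033 = 0.88357
z = sin θ / κ = 0.92557/0.7033 = 1.31603
x = ρ cos φ = 0.88357 × cos(272.01°) = 0.03099
y = ρ sin φ = 0.88357 × sin(272.01°) = -0.88303

0.031 -0.883 1.316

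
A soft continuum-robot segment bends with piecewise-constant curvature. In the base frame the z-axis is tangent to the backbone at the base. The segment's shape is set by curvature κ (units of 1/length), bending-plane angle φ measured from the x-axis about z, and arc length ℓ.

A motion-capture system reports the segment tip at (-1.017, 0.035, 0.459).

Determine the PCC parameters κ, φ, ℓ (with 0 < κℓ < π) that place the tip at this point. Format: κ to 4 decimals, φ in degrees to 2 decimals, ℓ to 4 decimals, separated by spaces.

1.6331 178.03 1.4047

ρ = √(x²+y²) = √(-1.017² + 0.035²) = 1.01760
φ = atan2(y, x) mod 360° = atan2(0.035, -1.017) = 178.0289°
|p|² = ρ² + z² = 1.01760² + 0.459² = 1.24620
κ = 2ρ / |p|² = 2×1.01760 / 1.24620 = 1.63313
θ = 2·atan2(ρ, z) = 2·atan2(1.01760, 0.459) = 2.29412 rad
ℓ = θ/κ = 2.29412/1.63313 = 1.40474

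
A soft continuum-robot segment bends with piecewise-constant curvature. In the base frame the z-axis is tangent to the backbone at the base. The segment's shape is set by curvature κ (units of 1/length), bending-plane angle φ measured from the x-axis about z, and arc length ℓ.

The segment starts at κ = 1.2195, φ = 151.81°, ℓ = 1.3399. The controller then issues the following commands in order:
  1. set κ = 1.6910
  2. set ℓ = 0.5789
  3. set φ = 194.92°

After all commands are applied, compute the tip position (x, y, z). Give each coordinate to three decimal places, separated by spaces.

initial: κ=1.2195, φ=151.81°, ℓ=1.3399
cmd 1: set κ=1.6910 → (κ,φ,ℓ)=(1.6910,151.81°,1.3399) → tip=(-0.8550,0.4583,0.4542)
cmd 2: set ℓ=0.5789 → (κ,φ,ℓ)=(1.6910,151.81°,0.5789) → tip=(-0.2304,0.1235,0.4908)
cmd 3: set φ=194.92° → (κ,φ,ℓ)=(1.6910,194.92°,0.5789) → tip=(-0.2526,-0.0673,0.4908)

-0.253 -0.067 0.491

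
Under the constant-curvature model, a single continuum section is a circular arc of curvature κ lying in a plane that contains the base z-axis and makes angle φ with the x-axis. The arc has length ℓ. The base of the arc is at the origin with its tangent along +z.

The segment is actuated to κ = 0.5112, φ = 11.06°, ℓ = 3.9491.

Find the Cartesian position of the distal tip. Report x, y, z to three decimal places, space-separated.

2.751 0.538 1.763

θ = κ·ℓ = 0.5112 × 3.9491 = 2.01878 rad
ρ = (1 − cos θ)/κ = (1 − -0.43315)/0.5112 = 2.80350
z = sin θ / κ = 0.90132/0.5112 = 1.76315
x = ρ cos φ = 2.80350 × cos(11.06°) = 2.75143
y = ρ sin φ = 2.80350 × sin(11.06°) = 0.53781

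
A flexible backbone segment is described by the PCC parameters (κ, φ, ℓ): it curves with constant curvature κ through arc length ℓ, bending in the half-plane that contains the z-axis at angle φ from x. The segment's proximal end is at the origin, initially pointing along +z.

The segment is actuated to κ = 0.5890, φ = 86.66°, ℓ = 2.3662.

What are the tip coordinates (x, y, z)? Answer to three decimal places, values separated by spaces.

0.081 1.396 1.671

θ = κ·ℓ = 0.5890 × 2.3662 = 1.39369 rad
ρ = (1 − cos θ)/κ = (1 − 0.17618)/0.5890 = 1.39868
z = sin θ / κ = 0.98436/0.5890 = 1.67124
x = ρ cos φ = 1.39868 × cos(86.66°) = 0.08149
y = ρ sin φ = 1.39868 × sin(86.66°) = 1.39630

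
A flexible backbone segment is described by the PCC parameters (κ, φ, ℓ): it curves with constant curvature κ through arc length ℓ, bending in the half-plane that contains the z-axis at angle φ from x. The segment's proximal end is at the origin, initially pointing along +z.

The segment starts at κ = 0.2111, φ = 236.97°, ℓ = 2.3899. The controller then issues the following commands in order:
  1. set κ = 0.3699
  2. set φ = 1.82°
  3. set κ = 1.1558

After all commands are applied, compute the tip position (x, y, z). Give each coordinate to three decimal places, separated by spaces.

1.668 0.053 0.320

initial: κ=0.2111, φ=236.97°, ℓ=2.3899
cmd 1: set κ=0.3699 → (κ,φ,ℓ)=(0.3699,236.97°,2.3899) → tip=(-0.5393,-0.8294,2.0906)
cmd 2: set φ=1.82° → (κ,φ,ℓ)=(0.3699,1.82°,2.3899) → tip=(0.9888,0.0314,2.0906)
cmd 3: set κ=1.1558 → (κ,φ,ℓ)=(1.1558,1.82°,2.3899) → tip=(1.6681,0.0530,0.3204)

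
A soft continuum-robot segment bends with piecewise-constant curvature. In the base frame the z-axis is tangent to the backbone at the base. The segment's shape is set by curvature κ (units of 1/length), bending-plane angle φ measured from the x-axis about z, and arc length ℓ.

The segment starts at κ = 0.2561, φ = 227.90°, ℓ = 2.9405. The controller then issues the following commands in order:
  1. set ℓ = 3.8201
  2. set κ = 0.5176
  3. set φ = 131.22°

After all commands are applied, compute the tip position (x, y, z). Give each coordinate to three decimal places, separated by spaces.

initial: κ=0.2561, φ=227.90°, ℓ=2.9405
cmd 1: set ℓ=3.8201 → (κ,φ,ℓ)=(0.2561,227.90°,3.8201) → tip=(-1.1560,-1.2794,3.2392)
cmd 2: set κ=0.5176 → (κ,φ,ℓ)=(0.5176,227.90°,3.8201) → tip=(-1.8074,-2.0003,1.7746)
cmd 3: set φ=131.22° → (κ,φ,ℓ)=(0.5176,131.22°,3.8201) → tip=(-1.7765,2.0278,1.7746)

-1.776 2.028 1.775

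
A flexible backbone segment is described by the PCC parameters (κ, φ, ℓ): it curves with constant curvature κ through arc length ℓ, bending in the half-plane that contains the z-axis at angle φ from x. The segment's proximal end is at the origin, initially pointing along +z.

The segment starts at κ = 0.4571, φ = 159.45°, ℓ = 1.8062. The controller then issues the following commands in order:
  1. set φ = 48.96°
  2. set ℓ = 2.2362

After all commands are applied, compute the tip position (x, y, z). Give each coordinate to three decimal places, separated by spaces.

0.687 0.790 1.867

initial: κ=0.4571, φ=159.45°, ℓ=1.8062
cmd 1: set φ=48.96° → (κ,φ,ℓ)=(0.4571,48.96°,1.8062) → tip=(0.4624,0.5312,1.6079)
cmd 2: set ℓ=2.2362 → (κ,φ,ℓ)=(0.4571,48.96°,2.2362) → tip=(0.6873,0.7895,1.8666)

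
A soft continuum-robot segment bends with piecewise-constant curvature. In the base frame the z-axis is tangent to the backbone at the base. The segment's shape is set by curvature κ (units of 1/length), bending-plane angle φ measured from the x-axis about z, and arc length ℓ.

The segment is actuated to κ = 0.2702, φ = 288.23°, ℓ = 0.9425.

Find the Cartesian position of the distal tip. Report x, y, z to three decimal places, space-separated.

0.037 -0.113 0.932

θ = κ·ℓ = 0.2702 × 0.9425 = 0.25466 rad
ρ = (1 − cos θ)/κ = (1 − 0.96775)/0.2702 = 0.11936
z = sin θ / κ = 0.25192/0.2702 = 0.93235
x = ρ cos φ = 0.11936 × cos(288.23°) = 0.03734
y = ρ sin φ = 0.11936 × sin(288.23°) = -0.11337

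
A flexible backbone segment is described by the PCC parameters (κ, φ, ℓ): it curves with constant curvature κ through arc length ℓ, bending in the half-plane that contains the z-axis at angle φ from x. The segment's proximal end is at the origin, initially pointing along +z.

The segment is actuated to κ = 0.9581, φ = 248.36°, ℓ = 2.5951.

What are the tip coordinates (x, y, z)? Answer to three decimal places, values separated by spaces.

-0.690 -1.739 0.636

θ = κ·ℓ = 0.9581 × 2.5951 = 2.48637 rad
ρ = (1 − cos θ)/κ = (1 − -0.79291)/0.9581 = 1.87132
z = sin θ / κ = 0.60934/0.9581 = 0.63599
x = ρ cos φ = 1.87132 × cos(248.36°) = -0.69009
y = ρ sin φ = 1.87132 × sin(248.36°) = -1.73943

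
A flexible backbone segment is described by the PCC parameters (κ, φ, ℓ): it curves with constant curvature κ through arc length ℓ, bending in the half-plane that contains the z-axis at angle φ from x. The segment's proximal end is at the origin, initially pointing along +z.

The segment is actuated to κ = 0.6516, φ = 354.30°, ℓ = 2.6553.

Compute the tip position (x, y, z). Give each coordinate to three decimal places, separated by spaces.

θ = κ·ℓ = 0.6516 × 2.6553 = 1.73019 rad
ρ = (1 − cos θ)/κ = (1 − -0.15872)/0.6516 = 1.77827
z = sin θ / κ = 0.98732/0.6516 = 1.51523
x = ρ cos φ = 1.77827 × cos(354.30°) = 1.76948
y = ρ sin φ = 1.77827 × sin(354.30°) = -0.17662

1.769 -0.177 1.515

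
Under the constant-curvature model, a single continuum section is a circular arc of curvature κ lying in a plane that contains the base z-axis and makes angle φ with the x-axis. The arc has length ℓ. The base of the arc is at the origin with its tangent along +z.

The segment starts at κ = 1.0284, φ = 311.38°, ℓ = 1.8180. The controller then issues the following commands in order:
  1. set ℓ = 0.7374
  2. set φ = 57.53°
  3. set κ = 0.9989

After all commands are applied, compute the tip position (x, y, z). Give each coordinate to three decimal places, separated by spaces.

0.139 0.219 0.673

initial: κ=1.0284, φ=311.38°, ℓ=1.8180
cmd 1: set ℓ=0.7374 → (κ,φ,ℓ)=(1.0284,311.38°,0.7374) → tip=(0.1761,-0.1999,0.6687)
cmd 2: set φ=57.53° → (κ,φ,ℓ)=(1.0284,57.53°,0.7374) → tip=(0.1430,0.2248,0.6687)
cmd 3: set κ=0.9989 → (κ,φ,ℓ)=(0.9989,57.53°,0.7374) → tip=(0.1393,0.2190,0.6725)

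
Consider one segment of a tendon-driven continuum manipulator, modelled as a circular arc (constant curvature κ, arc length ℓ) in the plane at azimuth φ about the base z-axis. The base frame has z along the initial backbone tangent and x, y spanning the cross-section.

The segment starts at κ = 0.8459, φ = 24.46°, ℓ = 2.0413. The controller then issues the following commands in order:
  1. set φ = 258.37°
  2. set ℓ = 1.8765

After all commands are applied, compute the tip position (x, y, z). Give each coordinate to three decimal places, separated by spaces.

-0.242 -1.177 1.182

initial: κ=0.8459, φ=24.46°, ℓ=2.0413
cmd 1: set φ=258.37° → (κ,φ,ℓ)=(0.8459,258.37°,2.0413) → tip=(-0.2753,-1.3377,1.1678)
cmd 2: set ℓ=1.8765 → (κ,φ,ℓ)=(0.8459,258.37°,1.8765) → tip=(-0.2423,-1.1770,1.1820)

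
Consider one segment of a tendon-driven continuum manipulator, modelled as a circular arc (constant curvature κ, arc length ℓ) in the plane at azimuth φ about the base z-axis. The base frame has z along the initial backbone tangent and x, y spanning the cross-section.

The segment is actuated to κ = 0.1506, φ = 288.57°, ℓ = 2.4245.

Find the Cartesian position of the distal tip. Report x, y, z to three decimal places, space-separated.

θ = κ·ℓ = 0.1506 × 2.4245 = 0.36513 rad
ρ = (1 − cos θ)/κ = (1 − 0.93408)/0.1506 = 0.43773
z = sin θ / κ = 0.35707/0.1506 = 2.37099
x = ρ cos φ = 0.43773 × cos(288.57°) = 0.13940
y = ρ sin φ = 0.43773 × sin(288.57°) = -0.41494

0.139 -0.415 2.371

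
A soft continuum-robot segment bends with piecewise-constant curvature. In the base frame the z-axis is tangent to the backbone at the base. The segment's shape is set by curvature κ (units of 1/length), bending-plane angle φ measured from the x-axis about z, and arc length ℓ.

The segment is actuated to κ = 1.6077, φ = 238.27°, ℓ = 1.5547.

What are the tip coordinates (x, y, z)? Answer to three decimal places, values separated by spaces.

θ = κ·ℓ = 1.6077 × 1.5547 = 2.49949 rad
ρ = (1 − cos θ)/κ = (1 − -0.80084)/1.6077 = 1.12013
z = sin θ / κ = 0.59888/1.6077 = 0.37251
x = ρ cos φ = 1.12013 × cos(238.27°) = -0.58910
y = ρ sin φ = 1.12013 × sin(238.27°) = -0.95271

-0.589 -0.953 0.373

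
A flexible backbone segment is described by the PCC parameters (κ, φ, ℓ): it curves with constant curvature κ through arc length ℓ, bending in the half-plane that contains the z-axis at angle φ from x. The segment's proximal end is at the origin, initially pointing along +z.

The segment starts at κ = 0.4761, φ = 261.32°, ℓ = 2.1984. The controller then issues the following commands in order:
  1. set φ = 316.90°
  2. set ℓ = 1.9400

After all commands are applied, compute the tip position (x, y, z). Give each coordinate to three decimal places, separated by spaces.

initial: κ=0.4761, φ=261.32°, ℓ=2.1984
cmd 1: set φ=316.90° → (κ,φ,ℓ)=(0.4761,316.90°,2.1984) → tip=(0.7661,-0.7169,1.8184)
cmd 2: set ℓ=1.9400 → (κ,φ,ℓ)=(0.4761,316.90°,1.9400) → tip=(0.6090,-0.5699,1.6757)

0.609 -0.570 1.676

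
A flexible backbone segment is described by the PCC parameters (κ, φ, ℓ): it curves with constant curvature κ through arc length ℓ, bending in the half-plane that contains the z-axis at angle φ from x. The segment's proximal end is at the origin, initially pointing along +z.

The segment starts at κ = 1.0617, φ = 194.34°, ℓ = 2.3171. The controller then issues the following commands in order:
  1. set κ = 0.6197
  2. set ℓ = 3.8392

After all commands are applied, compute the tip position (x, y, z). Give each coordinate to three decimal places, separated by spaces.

initial: κ=1.0617, φ=194.34°, ℓ=2.3171
cmd 1: set κ=0.6197 → (κ,φ,ℓ)=(0.6197,194.34°,2.3171) → tip=(-1.3532,-0.3459,1.5990)
cmd 2: set ℓ=3.8392 → (κ,φ,ℓ)=(0.6197,194.34°,3.8392) → tip=(-2.6940,-0.6887,1.1146)

-2.694 -0.689 1.115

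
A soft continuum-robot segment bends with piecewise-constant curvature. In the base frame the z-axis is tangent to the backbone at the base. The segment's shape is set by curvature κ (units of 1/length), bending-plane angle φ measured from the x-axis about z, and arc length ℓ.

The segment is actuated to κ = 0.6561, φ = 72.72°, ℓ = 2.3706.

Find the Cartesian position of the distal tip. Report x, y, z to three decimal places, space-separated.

θ = κ·ℓ = 0.6561 × 2.3706 = 1.55535 rad
ρ = (1 − cos θ)/κ = (1 − 0.01545)/0.6561 = 1.50062
z = sin θ / κ = 0.99988/0.6561 = 1.52398
x = ρ cos φ = 1.50062 × cos(72.72°) = 0.44575
y = ρ sin φ = 1.50062 × sin(72.72°) = 1.43289

0.446 1.433 1.524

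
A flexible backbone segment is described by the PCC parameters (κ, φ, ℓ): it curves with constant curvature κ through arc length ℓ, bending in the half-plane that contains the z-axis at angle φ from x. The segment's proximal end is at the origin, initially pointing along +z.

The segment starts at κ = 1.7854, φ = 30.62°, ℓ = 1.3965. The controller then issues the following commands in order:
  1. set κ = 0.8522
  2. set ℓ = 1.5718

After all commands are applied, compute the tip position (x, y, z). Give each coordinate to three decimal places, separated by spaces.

0.778 0.461 1.142

initial: κ=1.7854, φ=30.62°, ℓ=1.3965
cmd 1: set κ=0.8522 → (κ,φ,ℓ)=(0.8522,30.62°,1.3965) → tip=(0.6346,0.3756,1.0894)
cmd 2: set ℓ=1.5718 → (κ,φ,ℓ)=(0.8522,30.62°,1.5718) → tip=(0.7783,0.4607,1.1422)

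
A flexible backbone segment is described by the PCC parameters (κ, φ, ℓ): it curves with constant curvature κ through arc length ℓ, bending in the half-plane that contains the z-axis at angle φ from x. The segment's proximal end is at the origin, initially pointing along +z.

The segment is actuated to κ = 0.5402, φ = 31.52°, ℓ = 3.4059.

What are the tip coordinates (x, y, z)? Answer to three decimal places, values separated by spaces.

1.998 1.225 1.785

θ = κ·ℓ = 0.5402 × 3.4059 = 1.83987 rad
ρ = (1 − cos θ)/κ = (1 − -0.26584)/0.5402 = 2.34327
z = sin θ / κ = 0.96402/0.5402 = 1.78456
x = ρ cos φ = 2.34327 × cos(31.52°) = 1.99754
y = ρ sin φ = 2.34327 × sin(31.52°) = 1.22505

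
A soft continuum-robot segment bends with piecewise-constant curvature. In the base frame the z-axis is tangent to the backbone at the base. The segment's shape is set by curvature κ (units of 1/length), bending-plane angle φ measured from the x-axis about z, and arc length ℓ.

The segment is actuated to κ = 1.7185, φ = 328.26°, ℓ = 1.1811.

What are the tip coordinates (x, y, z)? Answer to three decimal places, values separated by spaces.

0.714 -0.442 0.522

θ = κ·ℓ = 1.7185 × 1.1811 = 2.02972 rad
ρ = (1 − cos θ)/κ = (1 − -0.44298)/1.7185 = 0.83968
z = sin θ / κ = 0.89653/1.7185 = 0.52169
x = ρ cos φ = 0.83968 × cos(328.26°) = 0.71410
y = ρ sin φ = 0.83968 × sin(328.26°) = -0.44172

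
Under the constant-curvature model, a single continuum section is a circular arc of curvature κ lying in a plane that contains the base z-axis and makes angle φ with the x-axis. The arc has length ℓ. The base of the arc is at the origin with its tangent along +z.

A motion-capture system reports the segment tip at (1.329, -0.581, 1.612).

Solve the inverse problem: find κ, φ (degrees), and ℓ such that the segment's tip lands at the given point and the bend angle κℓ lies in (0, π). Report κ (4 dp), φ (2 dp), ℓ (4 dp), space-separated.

0.6169 336.39 2.3754

ρ = √(x²+y²) = √(1.329² + -0.581²) = 1.45045
φ = atan2(y, x) mod 360° = atan2(-0.581, 1.329) = 336.3865°
|p|² = ρ² + z² = 1.45045² + 1.612² = 4.70235
κ = 2ρ / |p|² = 2×1.45045 / 4.70235 = 0.61690
θ = 2·atan2(ρ, z) = 2·atan2(1.45045, 1.612) = 1.46539 rad
ℓ = θ/κ = 1.46539/0.61690 = 2.37539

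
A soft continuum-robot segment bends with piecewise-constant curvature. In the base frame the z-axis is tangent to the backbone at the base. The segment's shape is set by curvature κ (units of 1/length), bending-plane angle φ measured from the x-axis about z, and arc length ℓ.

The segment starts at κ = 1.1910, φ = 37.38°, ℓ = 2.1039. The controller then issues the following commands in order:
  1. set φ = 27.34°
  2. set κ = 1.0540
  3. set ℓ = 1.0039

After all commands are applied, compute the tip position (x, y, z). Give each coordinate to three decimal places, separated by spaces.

0.429 0.222 0.827

initial: κ=1.1910, φ=37.38°, ℓ=2.1039
cmd 1: set φ=27.34° → (κ,φ,ℓ)=(1.1910,27.34°,2.1039) → tip=(1.3459,0.6959,0.4986)
cmd 2: set κ=1.0540 → (κ,φ,ℓ)=(1.0540,27.34°,2.1039) → tip=(1.3506,0.6983,0.7572)
cmd 3: set ℓ=1.0039 → (κ,φ,ℓ)=(1.0540,27.34°,1.0039) → tip=(0.4294,0.2220,0.8268)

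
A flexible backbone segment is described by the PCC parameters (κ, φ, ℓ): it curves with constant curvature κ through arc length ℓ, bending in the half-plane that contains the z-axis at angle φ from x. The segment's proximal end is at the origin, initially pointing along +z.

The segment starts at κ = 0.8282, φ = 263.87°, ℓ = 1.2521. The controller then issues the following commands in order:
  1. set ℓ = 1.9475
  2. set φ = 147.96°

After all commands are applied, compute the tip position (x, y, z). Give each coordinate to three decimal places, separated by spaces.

-1.067 0.668 1.206

initial: κ=0.8282, φ=263.87°, ℓ=1.2521
cmd 1: set ℓ=1.9475 → (κ,φ,ℓ)=(0.8282,263.87°,1.9475) → tip=(-0.1344,-1.2511,1.2064)
cmd 2: set φ=147.96° → (κ,φ,ℓ)=(0.8282,147.96°,1.9475) → tip=(-1.0666,0.6675,1.2064)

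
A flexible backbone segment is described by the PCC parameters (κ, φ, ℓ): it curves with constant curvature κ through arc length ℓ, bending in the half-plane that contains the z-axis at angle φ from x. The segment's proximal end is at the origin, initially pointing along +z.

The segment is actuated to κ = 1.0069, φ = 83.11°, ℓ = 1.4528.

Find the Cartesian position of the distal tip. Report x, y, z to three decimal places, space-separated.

0.106 0.880 0.987

θ = κ·ℓ = 1.0069 × 1.4528 = 1.46282 rad
ρ = (1 − cos θ)/κ = (1 − 0.10776)/1.0069 = 0.88612
z = sin θ / κ = 0.99418/1.0069 = 0.98736
x = ρ cos φ = 0.88612 × cos(83.11°) = 0.10630
y = ρ sin φ = 0.88612 × sin(83.11°) = 0.87972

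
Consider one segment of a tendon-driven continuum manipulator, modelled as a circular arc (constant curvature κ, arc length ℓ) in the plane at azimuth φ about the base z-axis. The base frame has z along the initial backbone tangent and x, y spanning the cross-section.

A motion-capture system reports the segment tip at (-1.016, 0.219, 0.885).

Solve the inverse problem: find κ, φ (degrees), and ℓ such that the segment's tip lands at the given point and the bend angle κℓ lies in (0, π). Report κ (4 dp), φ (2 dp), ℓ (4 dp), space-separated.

1.1155 167.84 1.5516

ρ = √(x²+y²) = √(-1.016² + 0.219²) = 1.03933
φ = atan2(y, x) mod 360° = atan2(0.219, -1.016) = 167.8359°
|p|² = ρ² + z² = 1.03933² + 0.885² = 1.86344
κ = 2ρ / |p|² = 2×1.03933 / 1.86344 = 1.11550
θ = 2·atan2(ρ, z) = 2·atan2(1.03933, 0.885) = 1.73086 rad
ℓ = θ/κ = 1.73086/1.11550 = 1.55164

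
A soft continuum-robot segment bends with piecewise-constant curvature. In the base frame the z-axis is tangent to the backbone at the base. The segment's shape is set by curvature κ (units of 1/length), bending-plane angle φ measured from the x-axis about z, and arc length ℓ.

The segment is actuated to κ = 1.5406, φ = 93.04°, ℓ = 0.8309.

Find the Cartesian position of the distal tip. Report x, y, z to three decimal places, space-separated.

-0.025 0.462 0.622

θ = κ·ℓ = 1.5406 × 0.8309 = 1.28008 rad
ρ = (1 − cos θ)/κ = (1 − 0.28663)/1.5406 = 0.46304
z = sin θ / κ = 0.95804/1.5406 = 0.62186
x = ρ cos φ = 0.46304 × cos(93.04°) = -0.02456
y = ρ sin φ = 0.46304 × sin(93.04°) = 0.46239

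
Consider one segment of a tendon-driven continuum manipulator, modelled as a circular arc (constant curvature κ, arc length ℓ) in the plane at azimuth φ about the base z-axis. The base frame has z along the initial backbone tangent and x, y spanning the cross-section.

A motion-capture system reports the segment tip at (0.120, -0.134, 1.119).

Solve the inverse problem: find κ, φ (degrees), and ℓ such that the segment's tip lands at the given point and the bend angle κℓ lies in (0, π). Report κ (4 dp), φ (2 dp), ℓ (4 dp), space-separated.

ρ = √(x²+y²) = √(0.120² + -0.134²) = 0.17988
φ = atan2(y, x) mod 360° = atan2(-0.134, 0.120) = 311.8452°
|p|² = ρ² + z² = 0.17988² + 1.119² = 1.28452
κ = 2ρ / |p|² = 2×0.17988 / 1.28452 = 0.28007
θ = 2·atan2(ρ, z) = 2·atan2(0.17988, 1.119) = 0.31877 rad
ℓ = θ/κ = 0.31877/0.28007 = 1.13818

0.2801 311.85 1.1382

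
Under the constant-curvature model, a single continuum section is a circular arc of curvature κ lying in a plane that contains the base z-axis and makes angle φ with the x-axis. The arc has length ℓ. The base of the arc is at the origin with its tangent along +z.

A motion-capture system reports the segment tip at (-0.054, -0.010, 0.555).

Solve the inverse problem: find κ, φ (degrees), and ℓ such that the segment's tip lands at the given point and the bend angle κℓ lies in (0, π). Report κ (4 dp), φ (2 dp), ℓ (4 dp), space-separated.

0.3531 190.49 0.5586

ρ = √(x²+y²) = √(-0.054² + -0.010²) = 0.05492
φ = atan2(y, x) mod 360° = atan2(-0.010, -0.054) = 190.4915°
|p|² = ρ² + z² = 0.05492² + 0.555² = 0.31104
κ = 2ρ / |p|² = 2×0.05492 / 0.31104 = 0.35312
θ = 2·atan2(ρ, z) = 2·atan2(0.05492, 0.555) = 0.19726 rad
ℓ = θ/κ = 0.19726/0.35312 = 0.55862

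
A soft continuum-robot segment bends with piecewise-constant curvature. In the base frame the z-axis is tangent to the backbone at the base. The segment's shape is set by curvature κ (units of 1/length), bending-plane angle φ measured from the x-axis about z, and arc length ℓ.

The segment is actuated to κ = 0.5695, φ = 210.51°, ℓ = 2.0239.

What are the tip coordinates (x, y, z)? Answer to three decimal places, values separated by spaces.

θ = κ·ℓ = 0.5695 × 2.0239 = 1.15261 rad
ρ = (1 − cos θ)/κ = (1 − 0.40610)/0.5695 = 1.04284
z = sin θ / κ = 0.91383/0.5695 = 1.60461
x = ρ cos φ = 1.04284 × cos(210.51°) = -0.89845
y = ρ sin φ = 1.04284 × sin(210.51°) = -0.52944

-0.898 -0.529 1.605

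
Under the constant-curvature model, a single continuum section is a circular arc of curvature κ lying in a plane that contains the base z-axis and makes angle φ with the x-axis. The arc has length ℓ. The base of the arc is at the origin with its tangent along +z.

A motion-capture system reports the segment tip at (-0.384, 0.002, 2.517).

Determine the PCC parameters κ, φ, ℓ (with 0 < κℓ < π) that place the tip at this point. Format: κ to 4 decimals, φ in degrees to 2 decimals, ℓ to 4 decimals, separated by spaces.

0.1185 179.70 2.5559

ρ = √(x²+y²) = √(-0.384² + 0.002²) = 0.38401
φ = atan2(y, x) mod 360° = atan2(0.002, -0.384) = 179.7016°
|p|² = ρ² + z² = 0.38401² + 2.517² = 6.48275
κ = 2ρ / |p|² = 2×0.38401 / 6.48275 = 0.11847
θ = 2·atan2(ρ, z) = 2·atan2(0.38401, 2.517) = 0.30279 rad
ℓ = θ/κ = 0.30279/0.11847 = 2.55588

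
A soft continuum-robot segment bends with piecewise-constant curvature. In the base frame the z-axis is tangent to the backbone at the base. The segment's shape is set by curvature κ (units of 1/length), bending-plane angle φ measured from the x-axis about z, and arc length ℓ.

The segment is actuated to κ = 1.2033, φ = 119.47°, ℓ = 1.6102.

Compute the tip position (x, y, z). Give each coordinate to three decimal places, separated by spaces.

-0.555 0.983 0.776

θ = κ·ℓ = 1.2033 × 1.6102 = 1.93755 rad
ρ = (1 − cos θ)/κ = (1 − -0.35859)/1.2033 = 1.12905
z = sin θ / κ = 0.93350/1.2033 = 0.77578
x = ρ cos φ = 1.12905 × cos(119.47°) = -0.55546
y = ρ sin φ = 1.12905 × sin(119.47°) = 0.98297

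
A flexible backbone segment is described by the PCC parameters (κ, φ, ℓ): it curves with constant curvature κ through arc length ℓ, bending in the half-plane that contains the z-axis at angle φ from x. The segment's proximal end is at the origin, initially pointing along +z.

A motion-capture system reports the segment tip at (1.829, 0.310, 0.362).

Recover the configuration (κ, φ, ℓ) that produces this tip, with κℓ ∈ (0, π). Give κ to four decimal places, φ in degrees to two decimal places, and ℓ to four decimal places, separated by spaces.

1.0386 9.62 2.6538

ρ = √(x²+y²) = √(1.829² + 0.310²) = 1.85509
φ = atan2(y, x) mod 360° = atan2(0.310, 1.829) = 9.6197°
|p|² = ρ² + z² = 1.85509² + 0.362² = 3.57239
κ = 2ρ / |p|² = 2×1.85509 / 3.57239 = 1.03857
θ = 2·atan2(ρ, z) = 2·atan2(1.85509, 0.362) = 2.75616 rad
ℓ = θ/κ = 2.75616/1.03857 = 2.65380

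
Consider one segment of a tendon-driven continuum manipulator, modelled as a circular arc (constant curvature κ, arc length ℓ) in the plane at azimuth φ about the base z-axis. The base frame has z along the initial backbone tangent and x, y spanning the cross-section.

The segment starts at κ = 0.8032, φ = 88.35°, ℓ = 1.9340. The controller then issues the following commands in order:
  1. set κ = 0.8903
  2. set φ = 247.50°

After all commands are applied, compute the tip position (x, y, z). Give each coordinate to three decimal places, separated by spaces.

initial: κ=0.8032, φ=88.35°, ℓ=1.9340
cmd 1: set κ=0.8903 → (κ,φ,ℓ)=(0.8903,88.35°,1.9340) → tip=(0.0372,1.2917,1.1104)
cmd 2: set φ=247.50° → (κ,φ,ℓ)=(0.8903,247.50°,1.9340) → tip=(-0.4945,-1.1939,1.1104)

-0.495 -1.194 1.110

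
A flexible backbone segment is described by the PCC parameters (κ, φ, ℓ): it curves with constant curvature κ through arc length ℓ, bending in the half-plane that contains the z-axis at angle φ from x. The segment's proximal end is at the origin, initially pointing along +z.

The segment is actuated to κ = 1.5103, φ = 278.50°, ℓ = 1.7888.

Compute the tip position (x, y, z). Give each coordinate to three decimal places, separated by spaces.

θ = κ·ℓ = 1.5103 × 1.7888 = 2.70162 rad
ρ = (1 − cos θ)/κ = (1 − -0.90477)/1.5103 = 1.26118
z = sin θ / κ = 0.42591/1.5103 = 0.28200
x = ρ cos φ = 1.26118 × cos(278.50°) = 0.18641
y = ρ sin φ = 1.26118 × sin(278.50°) = -1.24733

0.186 -1.247 0.282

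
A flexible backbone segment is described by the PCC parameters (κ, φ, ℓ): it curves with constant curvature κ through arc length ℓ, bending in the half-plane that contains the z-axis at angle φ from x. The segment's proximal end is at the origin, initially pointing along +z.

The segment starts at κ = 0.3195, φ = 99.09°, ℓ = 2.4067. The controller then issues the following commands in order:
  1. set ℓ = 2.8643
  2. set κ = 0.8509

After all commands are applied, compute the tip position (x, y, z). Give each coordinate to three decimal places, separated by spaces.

initial: κ=0.3195, φ=99.09°, ℓ=2.4067
cmd 1: set ℓ=2.8643 → (κ,φ,ℓ)=(0.3195,99.09°,2.8643) → tip=(-0.1930,1.2063,2.4809)
cmd 2: set κ=0.8509 → (κ,φ,ℓ)=(0.8509,99.09°,2.8643) → tip=(-0.3272,2.0448,0.7610)

-0.327 2.045 0.761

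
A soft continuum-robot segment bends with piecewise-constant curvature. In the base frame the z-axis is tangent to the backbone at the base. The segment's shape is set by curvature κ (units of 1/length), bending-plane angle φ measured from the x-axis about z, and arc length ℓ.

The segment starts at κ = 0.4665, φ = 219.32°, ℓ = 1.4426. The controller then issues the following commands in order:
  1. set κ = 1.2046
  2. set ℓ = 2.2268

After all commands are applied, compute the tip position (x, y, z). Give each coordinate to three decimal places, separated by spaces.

initial: κ=0.4665, φ=219.32°, ℓ=1.4426
cmd 1: set κ=1.2046 → (κ,φ,ℓ)=(1.2046,219.32°,1.4426) → tip=(-0.7489,-0.6134,0.8186)
cmd 2: set ℓ=2.2268 → (κ,φ,ℓ)=(1.2046,219.32°,2.2268) → tip=(-1.2179,-0.9976,0.3679)

-1.218 -0.998 0.368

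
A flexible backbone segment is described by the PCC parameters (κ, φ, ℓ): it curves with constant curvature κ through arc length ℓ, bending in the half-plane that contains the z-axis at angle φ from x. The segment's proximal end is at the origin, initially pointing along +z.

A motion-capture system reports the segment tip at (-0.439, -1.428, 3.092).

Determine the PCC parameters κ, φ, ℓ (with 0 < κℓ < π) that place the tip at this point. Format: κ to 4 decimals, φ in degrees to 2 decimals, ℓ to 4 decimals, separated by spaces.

0.2534 252.91 3.5527

ρ = √(x²+y²) = √(-0.439² + -1.428²) = 1.49396
φ = atan2(y, x) mod 360° = atan2(-1.428, -0.439) = 252.9114°
|p|² = ρ² + z² = 1.49396² + 3.092² = 11.79237
κ = 2ρ / |p|² = 2×1.49396 / 11.79237 = 0.25338
θ = 2·atan2(ρ, z) = 2·atan2(1.49396, 3.092) = 0.90018 rad
ℓ = θ/κ = 0.90018/0.25338 = 3.55275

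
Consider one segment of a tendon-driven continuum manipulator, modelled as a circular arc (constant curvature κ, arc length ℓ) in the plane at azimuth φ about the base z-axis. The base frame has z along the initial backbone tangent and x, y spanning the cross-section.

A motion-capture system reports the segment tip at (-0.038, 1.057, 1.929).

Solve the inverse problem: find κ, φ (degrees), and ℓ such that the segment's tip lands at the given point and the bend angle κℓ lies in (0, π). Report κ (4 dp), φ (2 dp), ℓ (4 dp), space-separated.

0.4371 92.06 2.2950

ρ = √(x²+y²) = √(-0.038² + 1.057²) = 1.05768
φ = atan2(y, x) mod 360° = atan2(1.057, -0.038) = 92.0589°
|p|² = ρ² + z² = 1.05768² + 1.929² = 4.83973
κ = 2ρ / |p|² = 2×1.05768 / 4.83973 = 0.43708
θ = 2·atan2(ρ, z) = 2·atan2(1.05768, 1.929) = 1.00308 rad
ℓ = θ/κ = 1.00308/0.43708 = 2.29495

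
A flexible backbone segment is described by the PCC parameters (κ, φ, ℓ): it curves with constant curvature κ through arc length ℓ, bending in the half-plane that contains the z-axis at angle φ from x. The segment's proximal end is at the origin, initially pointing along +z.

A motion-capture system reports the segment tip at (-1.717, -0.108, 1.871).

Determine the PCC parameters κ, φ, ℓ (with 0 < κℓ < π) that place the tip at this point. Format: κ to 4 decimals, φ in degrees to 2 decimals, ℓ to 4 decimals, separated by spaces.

0.5326 183.60 2.7919

ρ = √(x²+y²) = √(-1.717² + -0.108²) = 1.72039
φ = atan2(y, x) mod 360° = atan2(-0.108, -1.717) = 183.5992°
|p|² = ρ² + z² = 1.72039² + 1.871² = 6.46039
κ = 2ρ / |p|² = 2×1.72039 / 6.46039 = 0.53260
θ = 2·atan2(ρ, z) = 2·atan2(1.72039, 1.871) = 1.48697 rad
ℓ = θ/κ = 1.48697/0.53260 = 2.79193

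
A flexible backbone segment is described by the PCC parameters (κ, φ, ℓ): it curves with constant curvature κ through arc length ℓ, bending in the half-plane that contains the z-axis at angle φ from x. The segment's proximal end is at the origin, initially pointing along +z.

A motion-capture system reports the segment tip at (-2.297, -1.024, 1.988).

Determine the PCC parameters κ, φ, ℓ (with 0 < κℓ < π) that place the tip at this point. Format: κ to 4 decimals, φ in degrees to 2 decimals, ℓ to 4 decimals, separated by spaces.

0.4894 204.03 3.6855

ρ = √(x²+y²) = √(-2.297² + -1.024²) = 2.51491
φ = atan2(y, x) mod 360° = atan2(-1.024, -2.297) = 204.0273°
|p|² = ρ² + z² = 2.51491² + 1.988² = 10.27693
κ = 2ρ / |p|² = 2×2.51491 / 10.27693 = 0.48943
θ = 2·atan2(ρ, z) = 2·atan2(2.51491, 1.988) = 1.80377 rad
ℓ = θ/κ = 1.80377/0.48943 = 3.68546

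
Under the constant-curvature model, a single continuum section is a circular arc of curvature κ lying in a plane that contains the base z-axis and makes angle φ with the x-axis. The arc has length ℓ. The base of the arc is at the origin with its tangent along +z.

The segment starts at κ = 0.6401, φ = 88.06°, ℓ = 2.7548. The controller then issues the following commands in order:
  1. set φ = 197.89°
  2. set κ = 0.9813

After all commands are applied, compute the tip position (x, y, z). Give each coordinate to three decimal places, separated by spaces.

-1.848 -0.596 0.432

initial: κ=0.6401, φ=88.06°, ℓ=2.7548
cmd 1: set φ=197.89° → (κ,φ,ℓ)=(0.6401,197.89°,2.7548) → tip=(-1.7712,-0.5717,1.5334)
cmd 2: set κ=0.9813 → (κ,φ,ℓ)=(0.9813,197.89°,2.7548) → tip=(-1.8479,-0.5965,0.4325)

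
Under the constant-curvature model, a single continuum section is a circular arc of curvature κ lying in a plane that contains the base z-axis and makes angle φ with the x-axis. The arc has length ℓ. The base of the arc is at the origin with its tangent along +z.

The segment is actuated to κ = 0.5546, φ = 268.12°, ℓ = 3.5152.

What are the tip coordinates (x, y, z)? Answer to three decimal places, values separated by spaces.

θ = κ·ℓ = 0.5546 × 3.5152 = 1.94953 rad
ρ = (1 − cos θ)/κ = (1 − -0.36974)/0.5546 = 2.46979
z = sin θ / κ = 0.92913/0.5546 = 1.67532
x = ρ cos φ = 2.46979 × cos(268.12°) = -0.08102
y = ρ sin φ = 2.46979 × sin(268.12°) = -2.46846

-0.081 -2.468 1.675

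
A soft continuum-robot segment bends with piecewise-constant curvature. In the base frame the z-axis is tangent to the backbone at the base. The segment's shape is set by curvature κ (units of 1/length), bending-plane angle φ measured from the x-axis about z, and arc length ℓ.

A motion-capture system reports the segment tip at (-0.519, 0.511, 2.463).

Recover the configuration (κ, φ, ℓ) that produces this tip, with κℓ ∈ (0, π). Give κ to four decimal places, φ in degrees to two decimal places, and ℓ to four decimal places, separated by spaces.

ρ = √(x²+y²) = √(-0.519² + 0.511²) = 0.72834
φ = atan2(y, x) mod 360° = atan2(0.511, -0.519) = 135.4450°
|p|² = ρ² + z² = 0.72834² + 2.463² = 6.59685
κ = 2ρ / |p|² = 2×0.72834 / 6.59685 = 0.22082
θ = 2·atan2(ρ, z) = 2·atan2(0.72834, 2.463) = 0.57504 rad
ℓ = θ/κ = 0.57504/0.22082 = 2.60417

0.2208 135.45 2.6042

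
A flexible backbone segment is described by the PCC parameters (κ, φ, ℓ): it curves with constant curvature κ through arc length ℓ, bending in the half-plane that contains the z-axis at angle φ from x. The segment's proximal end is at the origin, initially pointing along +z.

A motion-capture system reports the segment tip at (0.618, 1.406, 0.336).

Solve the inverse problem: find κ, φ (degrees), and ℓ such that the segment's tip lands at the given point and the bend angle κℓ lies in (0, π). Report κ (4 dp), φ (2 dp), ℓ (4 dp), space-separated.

1.2428 66.27 2.1813

ρ = √(x²+y²) = √(0.618² + 1.406²) = 1.53583
φ = atan2(y, x) mod 360° = atan2(1.406, 0.618) = 66.2724°
|p|² = ρ² + z² = 1.53583² + 0.336² = 2.47166
κ = 2ρ / |p|² = 2×1.53583 / 2.47166 = 1.24275
θ = 2·atan2(ρ, z) = 2·atan2(1.53583, 0.336) = 2.71083 rad
ℓ = θ/κ = 2.71083/1.24275 = 2.18132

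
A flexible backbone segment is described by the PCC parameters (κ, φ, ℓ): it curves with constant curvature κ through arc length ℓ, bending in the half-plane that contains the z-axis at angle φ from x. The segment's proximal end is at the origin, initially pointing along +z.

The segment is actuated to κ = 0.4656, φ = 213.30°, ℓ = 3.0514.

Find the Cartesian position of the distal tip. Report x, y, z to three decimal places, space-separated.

θ = κ·ℓ = 0.4656 × 3.0514 = 1.42073 rad
ρ = (1 − cos θ)/κ = (1 − 0.14950)/0.4656 = 1.82667
z = sin θ / κ = 0.98876/0.4656 = 2.12363
x = ρ cos φ = 1.82667 × cos(213.30°) = -1.52675
y = ρ sin φ = 1.82667 × sin(213.30°) = -1.00288

-1.527 -1.003 2.124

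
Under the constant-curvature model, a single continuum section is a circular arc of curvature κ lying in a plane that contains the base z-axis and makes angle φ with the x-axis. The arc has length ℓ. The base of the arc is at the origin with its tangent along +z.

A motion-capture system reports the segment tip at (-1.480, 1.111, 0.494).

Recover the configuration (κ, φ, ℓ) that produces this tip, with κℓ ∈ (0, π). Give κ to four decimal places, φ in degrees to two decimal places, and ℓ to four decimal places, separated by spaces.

ρ = √(x²+y²) = √(-1.480² + 1.111²) = 1.85060
φ = atan2(y, x) mod 360° = atan2(1.111, -1.480) = 143.1053°
|p|² = ρ² + z² = 1.85060² + 0.494² = 3.66876
κ = 2ρ / |p|² = 2×1.85060 / 3.66876 = 1.00884
θ = 2·atan2(ρ, z) = 2·atan2(1.85060, 0.494) = 2.61988 rad
ℓ = θ/κ = 2.61988/1.00884 = 2.59691

1.0088 143.11 2.5969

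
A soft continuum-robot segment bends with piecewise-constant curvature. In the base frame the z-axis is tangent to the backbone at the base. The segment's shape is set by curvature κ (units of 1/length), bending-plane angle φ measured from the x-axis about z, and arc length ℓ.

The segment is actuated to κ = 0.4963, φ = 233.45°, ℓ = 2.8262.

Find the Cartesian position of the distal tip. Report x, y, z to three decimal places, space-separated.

θ = κ·ℓ = 0.4963 × 2.8262 = 1.40264 rad
ρ = (1 − cos θ)/κ = (1 − 0.16736)/0.4963 = 1.67769
z = sin θ / κ = 0.98590/0.4963 = 1.98649
x = ρ cos φ = 1.67769 × cos(233.45°) = -0.99911
y = ρ sin φ = 1.67769 × sin(233.45°) = -1.34775

-0.999 -1.348 1.986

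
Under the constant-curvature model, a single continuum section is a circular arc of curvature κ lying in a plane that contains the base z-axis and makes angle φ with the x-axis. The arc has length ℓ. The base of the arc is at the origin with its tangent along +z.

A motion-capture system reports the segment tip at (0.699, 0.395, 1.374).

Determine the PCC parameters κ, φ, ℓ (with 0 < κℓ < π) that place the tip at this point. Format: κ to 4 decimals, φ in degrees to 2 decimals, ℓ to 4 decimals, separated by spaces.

ρ = √(x²+y²) = √(0.699² + 0.395²) = 0.80289
φ = atan2(y, x) mod 360° = atan2(0.395, 0.699) = 29.4705°
|p|² = ρ² + z² = 0.80289² + 1.374² = 2.53250
κ = 2ρ / |p|² = 2×0.80289 / 2.53250 = 0.63407
θ = 2·atan2(ρ, z) = 2·atan2(0.80289, 1.374) = 1.05765 rad
ℓ = θ/κ = 1.05765/0.63407 = 1.66805

0.6341 29.47 1.6681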